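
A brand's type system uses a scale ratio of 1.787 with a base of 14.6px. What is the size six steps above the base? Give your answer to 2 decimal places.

475.44px

Every step multiplies by the scale ratio.
14.6 × 1.787⁶ = 14.6 × 32.56472 ≈ 475.44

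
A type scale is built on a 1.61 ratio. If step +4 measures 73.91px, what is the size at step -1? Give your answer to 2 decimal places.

73.91 ÷ 1.61⁵ = 73.91 ÷ 10.81756 ≈ 6.832

6.83px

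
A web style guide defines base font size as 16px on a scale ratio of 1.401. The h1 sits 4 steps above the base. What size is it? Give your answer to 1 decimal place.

61.6px

16.0 × 1.401⁴ = 16.0 × 3.85259 ≈ 61.64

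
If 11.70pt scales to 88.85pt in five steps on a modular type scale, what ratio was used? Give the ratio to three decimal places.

The ratio satisfies 11.70 × r⁵ = 88.85, so r = (88.85 / 11.70)^(1/5).
r = 7.5940^(1/5) ≈ 1.5000

1.500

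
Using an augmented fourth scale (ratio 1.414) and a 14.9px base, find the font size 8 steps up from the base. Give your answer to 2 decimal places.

238.11px

Each step on a modular scale multiplies by the ratio, so the size n steps from the base is base × ratioⁿ.
14.9 × 1.414⁸ = 14.9 × 15.98068 ≈ 238.11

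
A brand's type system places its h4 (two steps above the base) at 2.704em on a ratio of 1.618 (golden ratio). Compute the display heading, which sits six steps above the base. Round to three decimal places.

2.704 × 1.618⁴ = 2.704 × 6.85353 ≈ 18.532

18.532em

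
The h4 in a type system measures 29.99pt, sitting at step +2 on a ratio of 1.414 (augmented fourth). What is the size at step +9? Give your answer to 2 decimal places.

29.99 × 1.414⁷ = 29.99 × 11.30175 ≈ 338.940

338.94pt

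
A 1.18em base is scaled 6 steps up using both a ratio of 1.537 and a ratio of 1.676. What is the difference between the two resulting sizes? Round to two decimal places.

At 1.537: 1.18 × 1.537⁶ = 15.5570em
At 1.676: 1.18 × 1.676⁶ = 26.1533em
Difference: 26.1533 − 15.5570 = 10.5963em

10.60em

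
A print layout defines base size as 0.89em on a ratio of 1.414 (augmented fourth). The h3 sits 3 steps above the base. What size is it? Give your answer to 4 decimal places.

2.5162em

0.89 × 1.414³ = 0.89 × 2.82715 ≈ 2.5162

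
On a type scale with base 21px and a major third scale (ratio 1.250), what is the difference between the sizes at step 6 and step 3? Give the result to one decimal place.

39.1px

Step 3: 21.0 × 1.250³ = 41.016px
Step 6: 21.0 × 1.250⁶ = 80.109px
Difference: 80.109 − 41.016 = 39.093px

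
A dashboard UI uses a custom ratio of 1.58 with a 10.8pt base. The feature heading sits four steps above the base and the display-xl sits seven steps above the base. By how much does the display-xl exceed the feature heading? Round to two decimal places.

Step 4: 10.8 × 1.58⁴ = 67.3057pt
Step 7: 10.8 × 1.58⁷ = 265.4748pt
Difference: 265.4748 − 67.3057 = 198.1691pt

198.17pt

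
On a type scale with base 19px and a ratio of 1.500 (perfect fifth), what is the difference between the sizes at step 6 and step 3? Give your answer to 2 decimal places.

152.30px

Step 3: 19.0 × 1.500³ = 64.1250px
Step 6: 19.0 × 1.500⁶ = 216.4219px
Difference: 216.4219 − 64.1250 = 152.2969px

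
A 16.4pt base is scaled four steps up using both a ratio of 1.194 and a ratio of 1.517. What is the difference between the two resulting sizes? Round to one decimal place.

At 1.194: 16.4 × 1.194⁴ = 33.332pt
At 1.517: 16.4 × 1.517⁴ = 86.853pt
Difference: 86.853 − 33.332 = 53.521pt

53.5pt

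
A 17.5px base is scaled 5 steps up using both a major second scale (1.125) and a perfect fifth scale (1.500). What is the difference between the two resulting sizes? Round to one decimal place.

101.4px

Major second: 17.5 × 1.125⁵ = 31.536px
Perfect fifth: 17.5 × 1.500⁵ = 132.891px
Difference: 132.891 − 31.536 = 101.355px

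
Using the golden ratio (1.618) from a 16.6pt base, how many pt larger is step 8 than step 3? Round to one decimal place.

Step 3: 16.6 × 1.618³ = 70.314pt
Step 8: 16.6 × 1.618⁸ = 779.716pt
Difference: 779.716 − 70.314 = 709.402pt

709.4pt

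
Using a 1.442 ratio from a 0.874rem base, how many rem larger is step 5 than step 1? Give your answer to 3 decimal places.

4.189rem

Step 1: 0.874 × 1.442 = 1.26031rem
Step 5: 0.874 × 1.442⁵ = 5.44926rem
Difference: 5.44926 − 1.26031 = 4.18895rem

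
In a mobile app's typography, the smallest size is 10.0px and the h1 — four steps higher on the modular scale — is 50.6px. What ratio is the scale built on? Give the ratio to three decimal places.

1.500

The ratio satisfies 10.0 × r⁴ = 50.6, so r = (50.6 / 10.0)^(1/4).
r = 5.0600^(1/4) ≈ 1.4998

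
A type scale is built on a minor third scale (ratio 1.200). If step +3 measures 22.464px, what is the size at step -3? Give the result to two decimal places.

7.52px

Moving from step +3 to step -3 is 6 steps down, so divide by r⁶.
22.464 ÷ 1.200⁶ = 22.464 ÷ 2.98598 ≈ 7.523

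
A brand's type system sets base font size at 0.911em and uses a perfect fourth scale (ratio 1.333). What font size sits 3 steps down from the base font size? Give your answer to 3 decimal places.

0.385em

Every step multiplies by the scale ratio.
0.911 ÷ 1.333³ = 0.911 ÷ 2.36859 ≈ 0.385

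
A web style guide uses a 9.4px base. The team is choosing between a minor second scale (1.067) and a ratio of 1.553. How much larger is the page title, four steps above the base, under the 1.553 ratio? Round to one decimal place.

42.5px

Minor second: 9.4 × 1.067⁴ = 12.184px
At 1.553: 9.4 × 1.553⁴ = 54.678px
Difference: 54.678 − 12.184 = 42.494px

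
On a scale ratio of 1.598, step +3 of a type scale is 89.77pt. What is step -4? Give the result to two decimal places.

3.37pt

89.77 ÷ 1.598⁷ = 89.77 ÷ 26.60954 ≈ 3.374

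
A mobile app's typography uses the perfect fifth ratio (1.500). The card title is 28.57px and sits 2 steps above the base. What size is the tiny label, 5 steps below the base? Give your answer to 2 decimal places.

1.67px

Moving from step +2 to step -5 is 7 steps down, so divide by r⁷.
28.57 ÷ 1.500⁷ = 28.57 ÷ 17.08594 ≈ 1.672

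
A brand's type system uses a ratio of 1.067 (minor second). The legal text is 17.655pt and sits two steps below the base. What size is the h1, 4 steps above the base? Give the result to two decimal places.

26.05pt

17.655 × 1.067⁶ = 17.655 × 1.47566 ≈ 26.053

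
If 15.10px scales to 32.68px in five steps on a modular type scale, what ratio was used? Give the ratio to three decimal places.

1.167

The ratio satisfies 15.10 × r⁵ = 32.68, so r = (32.68 / 15.10)^(1/5).
r = 2.1642^(1/5) ≈ 1.1670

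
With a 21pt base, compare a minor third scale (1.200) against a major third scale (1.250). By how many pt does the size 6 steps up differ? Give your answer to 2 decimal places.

Minor third: 21.0 × 1.200⁶ = 62.7057pt
Major third: 21.0 × 1.250⁶ = 80.1086pt
Difference: 80.1086 − 62.7057 = 17.4029pt

17.40pt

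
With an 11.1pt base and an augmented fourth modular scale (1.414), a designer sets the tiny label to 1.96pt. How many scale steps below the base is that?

5

1.414ⁿ = 11.1 / 1.96 = 5.6633
n = ln(5.6633) / ln(1.414) = 1.7340 / 0.3464 ≈ 5.01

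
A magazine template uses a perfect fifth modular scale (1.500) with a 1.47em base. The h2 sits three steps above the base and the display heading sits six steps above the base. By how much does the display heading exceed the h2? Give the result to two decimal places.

Step 3: 1.47 × 1.500³ = 4.9612em
Step 6: 1.47 × 1.500⁶ = 16.7442em
Difference: 16.7442 − 4.9612 = 11.7830em

11.78em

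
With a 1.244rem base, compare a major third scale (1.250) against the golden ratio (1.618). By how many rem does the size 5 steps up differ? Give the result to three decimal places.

Major third: 1.244 × 1.250⁵ = 3.79639rem
Golden ratio: 1.244 × 1.618⁵ = 13.79472rem
Difference: 13.79472 − 3.79639 = 9.99833rem

9.998rem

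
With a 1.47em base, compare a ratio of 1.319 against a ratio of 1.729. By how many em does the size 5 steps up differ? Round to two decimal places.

At 1.319: 1.47 × 1.319⁵ = 5.8687em
At 1.729: 1.47 × 1.729⁵ = 22.7139em
Difference: 22.7139 − 5.8687 = 16.8452em

16.85em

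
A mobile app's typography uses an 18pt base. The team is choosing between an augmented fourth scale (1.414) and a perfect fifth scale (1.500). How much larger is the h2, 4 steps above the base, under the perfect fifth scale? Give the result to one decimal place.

Augmented fourth: 18.0 × 1.414⁴ = 71.957pt
Perfect fifth: 18.0 × 1.500⁴ = 91.125pt
Difference: 91.125 − 71.957 = 19.168pt

19.2pt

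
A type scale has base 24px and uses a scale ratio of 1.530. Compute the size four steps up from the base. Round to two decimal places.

Each step on a modular scale multiplies by the ratio, so the size n steps from the base is base × ratioⁿ.
24.0 × 1.530⁴ = 24.0 × 5.47981 ≈ 131.52

131.52px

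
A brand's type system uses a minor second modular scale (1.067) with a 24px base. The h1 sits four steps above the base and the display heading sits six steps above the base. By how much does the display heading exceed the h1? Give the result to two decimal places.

Step 4: 24.0 × 1.067⁴ = 31.1078px
Step 6: 24.0 × 1.067⁶ = 35.4159px
Difference: 35.4159 − 31.1078 = 4.3081px

4.31px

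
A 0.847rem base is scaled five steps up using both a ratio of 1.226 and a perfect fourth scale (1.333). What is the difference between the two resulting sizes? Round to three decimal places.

1.219rem

At 1.226: 0.847 × 1.226⁵ = 2.34604rem
Perfect fourth: 0.847 × 1.333⁵ = 3.56479rem
Difference: 3.56479 − 2.34604 = 1.21875rem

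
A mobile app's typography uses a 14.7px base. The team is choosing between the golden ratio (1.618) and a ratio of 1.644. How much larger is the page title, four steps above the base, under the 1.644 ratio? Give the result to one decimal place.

6.6px

Golden ratio: 14.7 × 1.618⁴ = 100.747px
At 1.644: 14.7 × 1.644⁴ = 107.380px
Difference: 107.380 − 100.747 = 6.633px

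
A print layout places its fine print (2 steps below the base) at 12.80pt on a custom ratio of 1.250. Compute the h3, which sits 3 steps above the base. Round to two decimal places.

Moving from step -2 to step +3 is 5 steps up, so multiply by r⁵.
12.80 × 1.250⁵ = 12.80 × 3.05176 ≈ 39.062

39.06pt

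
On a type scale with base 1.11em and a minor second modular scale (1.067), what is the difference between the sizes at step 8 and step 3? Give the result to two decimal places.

0.52em

Step 3: 1.11 × 1.067³ = 1.3484em
Step 8: 1.11 × 1.067⁸ = 1.8648em
Difference: 1.8648 − 1.3484 = 0.5164em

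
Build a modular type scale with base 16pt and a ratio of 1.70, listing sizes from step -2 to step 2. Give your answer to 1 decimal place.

Step -2: 16.0 ÷ 1.70² = 5.5
Step -1: 16.0 ÷ 1.70 = 9.4
Step 0: 16pt
Step 1: 16.0 × 1.70 = 27.2
Step 2: 16.0 × 1.70² = 46.2

5.5pt, 9.4pt, 16.0pt, 27.2pt, 46.2pt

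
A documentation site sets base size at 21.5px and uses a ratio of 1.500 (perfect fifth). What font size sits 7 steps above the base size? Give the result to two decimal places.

367.35px

Every step multiplies by the scale ratio.
21.5 × 1.500⁷ = 21.5 × 17.08594 ≈ 367.35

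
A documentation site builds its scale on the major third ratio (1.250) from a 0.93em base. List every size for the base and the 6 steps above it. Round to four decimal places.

0.9300em, 1.1625em, 1.4531em, 1.8164em, 2.2705em, 2.8381em, 3.5477em

Step 0: 0.93em
Step 1: 0.93 × 1.250 = 1.1625
Step 2: 0.93 × 1.250² = 1.4531
Step 3: 0.93 × 1.250³ = 1.8164
Step 4: 0.93 × 1.250⁴ = 2.2705
Step 5: 0.93 × 1.250⁵ = 2.8381
Step 6: 0.93 × 1.250⁶ = 3.5477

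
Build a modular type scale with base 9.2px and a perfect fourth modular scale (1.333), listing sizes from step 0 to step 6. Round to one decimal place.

Step 0: 9.2px
Step 1: 9.2 × 1.333 = 12.3
Step 2: 9.2 × 1.333² = 16.3
Step 3: 9.2 × 1.333³ = 21.8
Step 4: 9.2 × 1.333⁴ = 29.0
Step 5: 9.2 × 1.333⁵ = 38.7
Step 6: 9.2 × 1.333⁶ = 51.6

9.2px, 12.3px, 16.3px, 21.8px, 29.0px, 38.7px, 51.6px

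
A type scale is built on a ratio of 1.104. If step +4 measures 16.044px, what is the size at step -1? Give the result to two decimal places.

9.78px

Moving from step +4 to step -1 is 5 steps down, so divide by r⁵.
16.044 ÷ 1.104⁵ = 16.044 ÷ 1.64001 ≈ 9.783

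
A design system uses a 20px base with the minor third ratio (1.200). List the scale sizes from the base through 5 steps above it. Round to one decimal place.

20.0px, 24.0px, 28.8px, 34.6px, 41.5px, 49.8px

Step 0: 20px
Step 1: 20.0 × 1.200 = 24.0
Step 2: 20.0 × 1.200² = 28.8
Step 3: 20.0 × 1.200³ = 34.6
Step 4: 20.0 × 1.200⁴ = 41.5
Step 5: 20.0 × 1.200⁵ = 49.8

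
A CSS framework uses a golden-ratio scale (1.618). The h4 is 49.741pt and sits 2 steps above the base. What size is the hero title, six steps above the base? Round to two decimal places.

49.741 × 1.618⁴ = 49.741 × 6.85353 ≈ 340.901

340.90pt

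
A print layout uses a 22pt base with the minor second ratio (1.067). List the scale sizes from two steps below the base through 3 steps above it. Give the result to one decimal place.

19.3pt, 20.6pt, 22.0pt, 23.5pt, 25.0pt, 26.7pt

Step -2: 22.0 ÷ 1.067² = 19.3
Step -1: 22.0 ÷ 1.067 = 20.6
Step 0: 22pt
Step 1: 22.0 × 1.067 = 23.5
Step 2: 22.0 × 1.067² = 25.0
Step 3: 22.0 × 1.067³ = 26.7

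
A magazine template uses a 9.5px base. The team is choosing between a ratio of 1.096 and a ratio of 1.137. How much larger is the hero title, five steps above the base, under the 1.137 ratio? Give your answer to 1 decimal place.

3.0px

At 1.096: 9.5 × 1.096⁵ = 15.024px
At 1.137: 9.5 × 1.137⁵ = 18.052px
Difference: 18.052 − 15.024 = 3.028px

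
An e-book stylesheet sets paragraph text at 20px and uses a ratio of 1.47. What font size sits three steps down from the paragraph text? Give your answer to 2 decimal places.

20.0 ÷ 1.47³ = 20.0 ÷ 3.17652 ≈ 6.30

6.30px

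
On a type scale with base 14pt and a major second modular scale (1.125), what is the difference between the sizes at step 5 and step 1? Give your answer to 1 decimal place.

9.5pt

Step 1: 14.0 × 1.125 = 15.750pt
Step 5: 14.0 × 1.125⁵ = 25.228pt
Difference: 25.228 − 15.750 = 9.478pt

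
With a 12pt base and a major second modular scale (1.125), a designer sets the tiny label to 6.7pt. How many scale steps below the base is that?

1.125ⁿ = 12 / 6.7 = 1.7910
n = ln(1.7910) / ln(1.125) = 0.5828 / 0.1178 ≈ 4.95

5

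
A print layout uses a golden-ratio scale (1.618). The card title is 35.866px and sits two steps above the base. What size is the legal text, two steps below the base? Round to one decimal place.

5.2px

35.866 ÷ 1.618⁴ = 35.866 ÷ 6.85353 ≈ 5.233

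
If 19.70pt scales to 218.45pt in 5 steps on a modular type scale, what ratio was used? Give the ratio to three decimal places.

r⁵ = 218.45 / 19.70, so r = (218.45/19.70)^(1/5).
r = 11.0888^(1/5) ≈ 1.6180

1.618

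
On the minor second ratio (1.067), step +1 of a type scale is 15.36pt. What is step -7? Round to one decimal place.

9.1pt

15.36 ÷ 1.067⁸ = 15.36 ÷ 1.68002 ≈ 9.143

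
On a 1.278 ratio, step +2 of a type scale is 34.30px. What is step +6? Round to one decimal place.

91.5px

Moving from step +2 to step +6 is 4 steps up, so multiply by r⁴.
34.30 × 1.278⁴ = 34.30 × 2.66762 ≈ 91.499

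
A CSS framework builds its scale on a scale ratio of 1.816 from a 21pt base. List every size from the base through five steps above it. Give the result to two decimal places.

Step 0: 21pt
Step 1: 21.0 × 1.816 = 38.14
Step 2: 21.0 × 1.816² = 69.25
Step 3: 21.0 × 1.816³ = 125.77
Step 4: 21.0 × 1.816⁴ = 228.39
Step 5: 21.0 × 1.816⁵ = 414.76

21.00pt, 38.14pt, 69.25pt, 125.77pt, 228.39pt, 414.76pt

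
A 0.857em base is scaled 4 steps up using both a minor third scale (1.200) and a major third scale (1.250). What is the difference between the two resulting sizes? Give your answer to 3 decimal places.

Minor third: 0.857 × 1.200⁴ = 1.77708em
Major third: 0.857 × 1.250⁴ = 2.09229em
Difference: 2.09229 − 1.77708 = 0.31521em

0.315em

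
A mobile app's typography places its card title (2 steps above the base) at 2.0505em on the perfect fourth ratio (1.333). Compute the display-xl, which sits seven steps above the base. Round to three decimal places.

2.0505 × 1.333⁵ = 2.0505 × 4.20873 ≈ 8.630

8.630em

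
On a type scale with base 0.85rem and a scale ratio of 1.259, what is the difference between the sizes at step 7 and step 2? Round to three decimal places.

Step 2: 0.85 × 1.259² = 1.34732rem
Step 7: 0.85 × 1.259⁷ = 4.26186rem
Difference: 4.26186 − 1.34732 = 2.91454rem

2.915rem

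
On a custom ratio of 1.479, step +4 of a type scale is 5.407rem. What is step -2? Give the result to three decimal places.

Moving from step +4 to step -2 is 6 steps down, so divide by r⁶.
5.407 ÷ 1.479⁶ = 5.407 ÷ 10.46668 ≈ 0.517

0.517rem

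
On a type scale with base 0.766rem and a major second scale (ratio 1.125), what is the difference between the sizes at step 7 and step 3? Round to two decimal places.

0.66rem

Step 3: 0.766 × 1.125³ = 1.0907rem
Step 7: 0.766 × 1.125⁷ = 1.7470rem
Difference: 1.7470 − 1.0907 = 0.6563rem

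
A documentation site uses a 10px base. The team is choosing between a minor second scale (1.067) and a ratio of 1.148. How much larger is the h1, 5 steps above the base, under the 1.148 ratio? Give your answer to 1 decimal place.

6.1px

Minor second: 10.0 × 1.067⁵ = 13.830px
At 1.148: 10.0 × 1.148⁵ = 19.939px
Difference: 19.939 − 13.830 = 6.109px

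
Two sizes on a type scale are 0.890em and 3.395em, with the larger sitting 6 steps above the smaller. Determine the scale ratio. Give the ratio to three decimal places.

The ratio satisfies 0.890 × r⁶ = 3.395, so r = (3.395 / 0.890)^(1/6).
r = 3.8146^(1/6) ≈ 1.2500

1.250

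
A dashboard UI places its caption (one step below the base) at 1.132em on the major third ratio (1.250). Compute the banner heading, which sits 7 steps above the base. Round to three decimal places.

6.747em

1.132 × 1.250⁸ = 1.132 × 5.96046 ≈ 6.747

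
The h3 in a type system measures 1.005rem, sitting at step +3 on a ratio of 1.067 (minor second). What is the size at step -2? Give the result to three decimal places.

The gap is -2 − (3) = -5 steps, so the factor is 1.067^-5.
1.005 ÷ 1.067⁵ = 1.005 ÷ 1.38300 ≈ 0.727

0.727rem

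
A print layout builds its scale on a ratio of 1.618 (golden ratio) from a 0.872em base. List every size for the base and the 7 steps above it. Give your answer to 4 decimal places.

0.8720em, 1.4109em, 2.2828em, 3.6936em, 5.9763em, 9.6696em, 15.6454em, 25.3143em

Step 0: 0.872em
Step 1: 0.872 × 1.618 = 1.4109
Step 2: 0.872 × 1.618² = 2.2828
Step 3: 0.872 × 1.618³ = 3.6936
Step 4: 0.872 × 1.618⁴ = 5.9763
Step 5: 0.872 × 1.618⁵ = 9.6696
Step 6: 0.872 × 1.618⁶ = 15.6454
Step 7: 0.872 × 1.618⁷ = 25.3143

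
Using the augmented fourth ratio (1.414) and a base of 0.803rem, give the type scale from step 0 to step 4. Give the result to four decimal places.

0.8030rem, 1.1354rem, 1.6055rem, 2.2702rem, 3.2101rem

Step 0: 0.803rem
Step 1: 0.803 × 1.414 = 1.1354
Step 2: 0.803 × 1.414² = 1.6055
Step 3: 0.803 × 1.414³ = 2.2702
Step 4: 0.803 × 1.414⁴ = 3.2101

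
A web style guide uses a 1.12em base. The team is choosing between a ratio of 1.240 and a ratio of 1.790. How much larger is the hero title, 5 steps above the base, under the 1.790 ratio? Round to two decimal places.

At 1.240: 1.12 × 1.240⁵ = 3.2834em
At 1.790: 1.12 × 1.790⁵ = 20.5818em
Difference: 20.5818 − 3.2834 = 17.2984em

17.30em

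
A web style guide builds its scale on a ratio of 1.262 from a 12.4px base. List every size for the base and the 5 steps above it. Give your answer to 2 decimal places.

Step 0: 12.4px
Step 1: 12.4 × 1.262 = 15.65
Step 2: 12.4 × 1.262² = 19.75
Step 3: 12.4 × 1.262³ = 24.92
Step 4: 12.4 × 1.262⁴ = 31.45
Step 5: 12.4 × 1.262⁵ = 39.69

12.40px, 15.65px, 19.75px, 24.92px, 31.45px, 39.69px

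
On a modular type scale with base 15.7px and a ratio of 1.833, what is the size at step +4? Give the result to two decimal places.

Every step multiplies by the scale ratio.
15.7 × 1.833⁴ = 15.7 × 11.28885 ≈ 177.24

177.24px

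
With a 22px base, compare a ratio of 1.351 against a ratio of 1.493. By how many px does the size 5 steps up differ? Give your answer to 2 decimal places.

64.19px

At 1.351: 22.0 × 1.351⁵ = 99.0146px
At 1.493: 22.0 × 1.493⁵ = 163.2006px
Difference: 163.2006 − 99.0146 = 64.1860px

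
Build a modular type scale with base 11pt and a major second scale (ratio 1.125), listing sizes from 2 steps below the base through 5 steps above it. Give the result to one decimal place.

8.7pt, 9.8pt, 11.0pt, 12.4pt, 13.9pt, 15.7pt, 17.6pt, 19.8pt

Step -2: 11.0 ÷ 1.125² = 8.7
Step -1: 11.0 ÷ 1.125 = 9.8
Step 0: 11pt
Step 1: 11.0 × 1.125 = 12.4
Step 2: 11.0 × 1.125² = 13.9
Step 3: 11.0 × 1.125³ = 15.7
Step 4: 11.0 × 1.125⁴ = 17.6
Step 5: 11.0 × 1.125⁵ = 19.8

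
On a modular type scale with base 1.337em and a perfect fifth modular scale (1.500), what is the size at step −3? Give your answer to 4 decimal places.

0.3961em

1.337 ÷ 1.500³ = 1.337 ÷ 3.37500 ≈ 0.3961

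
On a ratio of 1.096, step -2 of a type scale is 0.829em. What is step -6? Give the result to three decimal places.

The gap is -6 − (-2) = -4 steps, so the factor is 1.096^-4.
0.829 ÷ 1.096⁴ = 0.829 ÷ 1.44292 ≈ 0.575

0.575em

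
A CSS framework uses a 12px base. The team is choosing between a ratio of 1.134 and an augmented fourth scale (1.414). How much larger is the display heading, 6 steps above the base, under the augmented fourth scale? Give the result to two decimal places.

70.39px

At 1.134: 12.0 × 1.134⁶ = 25.5188px
Augmented fourth: 12.0 × 1.414⁶ = 95.9131px
Difference: 95.9131 − 25.5188 = 70.3943px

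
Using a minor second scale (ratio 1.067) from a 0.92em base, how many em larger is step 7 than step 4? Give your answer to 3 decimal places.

0.256em

Step 4: 0.92 × 1.067⁴ = 1.19246em
Step 7: 0.92 × 1.067⁷ = 1.44857em
Difference: 1.44857 − 1.19246 = 0.25611em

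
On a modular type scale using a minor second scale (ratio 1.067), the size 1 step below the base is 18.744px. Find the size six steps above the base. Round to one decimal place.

18.744 × 1.067⁷ = 18.744 × 1.57453 ≈ 29.513

29.5px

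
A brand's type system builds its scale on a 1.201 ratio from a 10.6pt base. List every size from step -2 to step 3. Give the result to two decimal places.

Step -2: 10.6 ÷ 1.201² = 7.35
Step -1: 10.6 ÷ 1.201 = 8.83
Step 0: 10.6pt
Step 1: 10.6 × 1.201 = 12.73
Step 2: 10.6 × 1.201² = 15.29
Step 3: 10.6 × 1.201³ = 18.36

7.35pt, 8.83pt, 10.60pt, 12.73pt, 15.29pt, 18.36pt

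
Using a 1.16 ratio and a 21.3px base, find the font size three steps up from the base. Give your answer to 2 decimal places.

33.25px

21.3 × 1.16³ = 21.3 × 1.56090 ≈ 33.25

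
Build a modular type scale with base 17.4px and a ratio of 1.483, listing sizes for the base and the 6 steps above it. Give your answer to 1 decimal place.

17.4px, 25.8px, 38.3px, 56.8px, 84.2px, 124.8px, 185.1px

Step 0: 17.4px
Step 1: 17.4 × 1.483 = 25.8
Step 2: 17.4 × 1.483² = 38.3
Step 3: 17.4 × 1.483³ = 56.8
Step 4: 17.4 × 1.483⁴ = 84.2
Step 5: 17.4 × 1.483⁵ = 124.8
Step 6: 17.4 × 1.483⁶ = 185.1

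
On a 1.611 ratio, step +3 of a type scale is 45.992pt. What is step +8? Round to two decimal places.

45.992 × 1.611⁵ = 45.992 × 10.85120 ≈ 499.068

499.07pt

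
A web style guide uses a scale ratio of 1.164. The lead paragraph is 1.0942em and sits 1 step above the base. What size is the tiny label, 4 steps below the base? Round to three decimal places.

Moving from step +1 to step -4 is 5 steps down, so divide by r⁵.
1.0942 ÷ 1.164⁵ = 1.0942 ÷ 2.13681 ≈ 0.512

0.512em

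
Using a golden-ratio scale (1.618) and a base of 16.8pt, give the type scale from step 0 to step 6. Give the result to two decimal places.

16.80pt, 27.18pt, 43.98pt, 71.16pt, 115.14pt, 186.30pt, 301.43pt

Step 0: 16.8pt
Step 1: 16.8 × 1.618 = 27.18
Step 2: 16.8 × 1.618² = 43.98
Step 3: 16.8 × 1.618³ = 71.16
Step 4: 16.8 × 1.618⁴ = 115.14
Step 5: 16.8 × 1.618⁵ = 186.30
Step 6: 16.8 × 1.618⁶ = 301.43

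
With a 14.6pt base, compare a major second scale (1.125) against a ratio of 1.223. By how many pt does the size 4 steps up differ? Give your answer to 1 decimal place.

9.3pt

Major second: 14.6 × 1.125⁴ = 23.386pt
At 1.223: 14.6 × 1.223⁴ = 32.663pt
Difference: 32.663 − 23.386 = 9.277pt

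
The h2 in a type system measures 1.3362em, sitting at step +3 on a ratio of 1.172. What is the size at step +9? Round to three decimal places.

The gap is 9 − (3) = 6 steps, so the factor is 1.172^6.
1.3362 × 1.172⁶ = 1.3362 × 2.59159 ≈ 3.463

3.463em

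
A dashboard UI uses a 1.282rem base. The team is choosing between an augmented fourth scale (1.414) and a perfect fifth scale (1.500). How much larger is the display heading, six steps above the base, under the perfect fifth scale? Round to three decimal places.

4.356rem

Augmented fourth: 1.282 × 1.414⁶ = 10.24671rem
Perfect fifth: 1.282 × 1.500⁶ = 14.60278rem
Difference: 14.60278 − 10.24671 = 4.35607rem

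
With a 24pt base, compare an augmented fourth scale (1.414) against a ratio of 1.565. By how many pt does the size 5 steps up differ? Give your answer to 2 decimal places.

89.65pt

Augmented fourth: 24.0 × 1.414⁵ = 135.6620pt
At 1.565: 24.0 × 1.565⁵ = 225.3113pt
Difference: 225.3113 − 135.6620 = 89.6493pt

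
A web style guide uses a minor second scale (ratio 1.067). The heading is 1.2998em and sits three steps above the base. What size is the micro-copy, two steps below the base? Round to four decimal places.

0.9398em

Moving from step +3 to step -2 is 5 steps down, so divide by r⁵.
1.2998 ÷ 1.067⁵ = 1.2998 ÷ 1.38300 ≈ 0.9398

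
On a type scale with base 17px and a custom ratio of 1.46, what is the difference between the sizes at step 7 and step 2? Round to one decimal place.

Step 2: 17.0 × 1.46² = 36.237px
Step 7: 17.0 × 1.46⁷ = 240.391px
Difference: 240.391 − 36.237 = 204.154px

204.2px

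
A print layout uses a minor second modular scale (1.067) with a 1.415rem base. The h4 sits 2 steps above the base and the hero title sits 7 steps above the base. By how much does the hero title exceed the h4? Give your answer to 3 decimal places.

Step 2: 1.415 × 1.067² = 1.61096rem
Step 7: 1.415 × 1.067⁷ = 2.22796rem
Difference: 2.22796 − 1.61096 = 0.61700rem

0.617rem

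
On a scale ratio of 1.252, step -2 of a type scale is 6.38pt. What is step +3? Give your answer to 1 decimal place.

19.6pt

6.38 × 1.252⁵ = 6.38 × 3.07625 ≈ 19.626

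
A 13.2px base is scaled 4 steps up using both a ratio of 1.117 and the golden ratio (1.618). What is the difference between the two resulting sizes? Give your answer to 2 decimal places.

At 1.117: 13.2 × 1.117⁴ = 20.5488px
Golden ratio: 13.2 × 1.618⁴ = 90.4665px
Difference: 90.4665 − 20.5488 = 69.9177px

69.92px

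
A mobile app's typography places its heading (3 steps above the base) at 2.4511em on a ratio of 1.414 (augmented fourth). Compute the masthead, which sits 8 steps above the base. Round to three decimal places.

2.4511 × 1.414⁵ = 2.4511 × 5.65258 ≈ 13.855

13.855em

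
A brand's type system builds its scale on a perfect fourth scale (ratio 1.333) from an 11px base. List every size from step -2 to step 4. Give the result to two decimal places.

Step -2: 11.0 ÷ 1.333² = 6.19
Step -1: 11.0 ÷ 1.333 = 8.25
Step 0: 11px
Step 1: 11.0 × 1.333 = 14.66
Step 2: 11.0 × 1.333² = 19.55
Step 3: 11.0 × 1.333³ = 26.05
Step 4: 11.0 × 1.333⁴ = 34.73

6.19px, 8.25px, 11.00px, 14.66px, 19.55px, 26.05px, 34.73px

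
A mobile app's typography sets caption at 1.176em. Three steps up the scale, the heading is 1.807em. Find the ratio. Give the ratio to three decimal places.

1.154

The ratio satisfies 1.176 × r³ = 1.807, so r = (1.807 / 1.176)^(1/3).
r = 1.5366^(1/3) ≈ 1.1539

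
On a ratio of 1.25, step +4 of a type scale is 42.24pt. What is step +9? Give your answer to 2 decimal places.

42.24 × 1.25⁵ = 42.24 × 3.05176 ≈ 128.906

128.91pt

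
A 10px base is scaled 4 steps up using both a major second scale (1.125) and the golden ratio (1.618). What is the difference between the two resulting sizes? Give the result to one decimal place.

Major second: 10.0 × 1.125⁴ = 16.018px
Golden ratio: 10.0 × 1.618⁴ = 68.535px
Difference: 68.535 − 16.018 = 52.517px

52.5px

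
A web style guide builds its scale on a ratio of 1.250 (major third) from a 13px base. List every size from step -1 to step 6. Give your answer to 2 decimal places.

Step -1: 13.0 ÷ 1.250 = 10.40
Step 0: 13px
Step 1: 13.0 × 1.250 = 16.25
Step 2: 13.0 × 1.250² = 20.31
Step 3: 13.0 × 1.250³ = 25.39
Step 4: 13.0 × 1.250⁴ = 31.74
Step 5: 13.0 × 1.250⁵ = 39.67
Step 6: 13.0 × 1.250⁶ = 49.59

10.40px, 13.00px, 16.25px, 20.31px, 25.39px, 31.74px, 39.67px, 49.59px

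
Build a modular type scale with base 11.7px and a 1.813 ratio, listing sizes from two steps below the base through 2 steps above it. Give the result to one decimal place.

Step -2: 11.7 ÷ 1.813² = 3.6
Step -1: 11.7 ÷ 1.813 = 6.5
Step 0: 11.7px
Step 1: 11.7 × 1.813 = 21.2
Step 2: 11.7 × 1.813² = 38.5

3.6px, 6.5px, 11.7px, 21.2px, 38.5px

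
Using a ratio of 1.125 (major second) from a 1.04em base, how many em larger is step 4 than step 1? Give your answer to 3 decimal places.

0.496em

Step 1: 1.04 × 1.125 = 1.17000em
Step 4: 1.04 × 1.125⁴ = 1.66588em
Difference: 1.66588 − 1.17000 = 0.49588em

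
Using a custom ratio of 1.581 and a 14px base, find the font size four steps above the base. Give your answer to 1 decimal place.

A modular type scale is a geometric sequence: sizeₙ = base × rⁿ.
14.0 × 1.581⁴ = 14.0 × 6.24781 ≈ 87.47

87.5px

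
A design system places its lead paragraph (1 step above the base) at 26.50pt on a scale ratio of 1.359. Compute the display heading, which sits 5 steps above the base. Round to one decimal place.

Moving from step +1 to step +5 is 4 steps up, so multiply by r⁴.
26.50 × 1.359⁴ = 26.50 × 3.41097 ≈ 90.391

90.4pt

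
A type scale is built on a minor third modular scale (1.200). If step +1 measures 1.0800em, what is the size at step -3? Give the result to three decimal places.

The gap is -3 − (1) = -4 steps, so the factor is 1.200^-4.
1.0800 ÷ 1.200⁴ = 1.0800 ÷ 2.07360 ≈ 0.521

0.521em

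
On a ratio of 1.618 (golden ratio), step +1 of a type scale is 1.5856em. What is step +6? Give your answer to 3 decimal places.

1.5856 × 1.618⁵ = 1.5856 × 11.08901 ≈ 17.583

17.583em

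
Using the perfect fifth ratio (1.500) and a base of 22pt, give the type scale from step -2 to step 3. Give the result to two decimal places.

9.78pt, 14.67pt, 22.00pt, 33.00pt, 49.50pt, 74.25pt

Step -2: 22.0 ÷ 1.500² = 9.78
Step -1: 22.0 ÷ 1.500 = 14.67
Step 0: 22pt
Step 1: 22.0 × 1.500 = 33.00
Step 2: 22.0 × 1.500² = 49.50
Step 3: 22.0 × 1.500³ = 74.25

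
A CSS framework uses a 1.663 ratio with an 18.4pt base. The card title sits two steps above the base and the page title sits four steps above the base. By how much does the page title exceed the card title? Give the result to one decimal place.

89.8pt

Step 2: 18.4 × 1.663² = 50.886pt
Step 4: 18.4 × 1.663⁴ = 140.730pt
Difference: 140.730 − 50.886 = 89.844pt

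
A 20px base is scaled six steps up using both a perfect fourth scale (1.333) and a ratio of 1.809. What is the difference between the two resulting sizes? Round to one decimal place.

588.7px

Perfect fourth: 20.0 × 1.333⁶ = 112.205px
At 1.809: 20.0 × 1.809⁶ = 700.909px
Difference: 700.909 − 112.205 = 588.704px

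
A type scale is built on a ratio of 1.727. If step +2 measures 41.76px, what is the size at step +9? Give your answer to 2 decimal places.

1913.40px

Moving from step +2 to step +9 is 7 steps up, so multiply by r⁷.
41.76 × 1.727⁷ = 41.76 × 45.81908 ≈ 1913.405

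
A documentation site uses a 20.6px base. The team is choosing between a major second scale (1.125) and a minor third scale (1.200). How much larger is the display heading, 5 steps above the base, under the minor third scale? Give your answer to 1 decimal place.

Major second: 20.6 × 1.125⁵ = 37.122px
Minor third: 20.6 × 1.200⁵ = 51.259px
Difference: 51.259 − 37.122 = 14.137px

14.1px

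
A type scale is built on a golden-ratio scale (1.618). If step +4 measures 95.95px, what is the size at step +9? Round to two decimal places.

The gap is 9 − (4) = 5 steps, so the factor is 1.618^5.
95.95 × 1.618⁵ = 95.95 × 11.08901 ≈ 1063.990

1063.99px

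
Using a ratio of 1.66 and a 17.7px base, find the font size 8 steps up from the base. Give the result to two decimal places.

17.7 × 1.66⁸ = 17.7 × 57.65868 ≈ 1020.56

1020.56px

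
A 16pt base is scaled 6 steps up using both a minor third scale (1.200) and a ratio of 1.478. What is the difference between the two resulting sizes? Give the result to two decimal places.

119.01pt

Minor third: 16.0 × 1.200⁶ = 47.7757pt
At 1.478: 16.0 × 1.478⁶ = 166.7887pt
Difference: 166.7887 − 47.7757 = 119.0130pt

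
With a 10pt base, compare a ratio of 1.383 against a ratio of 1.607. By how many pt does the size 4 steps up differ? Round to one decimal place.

At 1.383: 10.0 × 1.383⁴ = 36.584pt
At 1.607: 10.0 × 1.607⁴ = 66.690pt
Difference: 66.690 − 36.584 = 30.106pt

30.1pt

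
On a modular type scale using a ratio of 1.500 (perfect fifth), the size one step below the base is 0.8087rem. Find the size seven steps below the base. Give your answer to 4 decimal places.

0.0710rem

0.8087 ÷ 1.500⁶ = 0.8087 ÷ 11.39062 ≈ 0.0710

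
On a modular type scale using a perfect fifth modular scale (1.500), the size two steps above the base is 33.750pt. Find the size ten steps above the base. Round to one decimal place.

865.0pt

Moving from step +2 to step +10 is 8 steps up, so multiply by r⁸.
33.750 × 1.500⁸ = 33.750 × 25.62891 ≈ 864.976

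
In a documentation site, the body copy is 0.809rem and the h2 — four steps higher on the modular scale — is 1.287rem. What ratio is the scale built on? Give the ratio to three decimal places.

1.123

r⁴ = 1.287 / 0.809, so r = (1.287/0.809)^(1/4).
r = 1.5909^(1/4) ≈ 1.1231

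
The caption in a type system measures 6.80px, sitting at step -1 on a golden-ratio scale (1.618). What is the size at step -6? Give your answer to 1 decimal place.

6.80 ÷ 1.618⁵ = 6.80 ÷ 11.08901 ≈ 0.613

0.6px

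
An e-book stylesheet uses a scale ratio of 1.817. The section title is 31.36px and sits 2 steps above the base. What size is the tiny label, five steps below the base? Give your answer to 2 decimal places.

31.36 ÷ 1.817⁷ = 31.36 ÷ 65.38596 ≈ 0.480

0.48px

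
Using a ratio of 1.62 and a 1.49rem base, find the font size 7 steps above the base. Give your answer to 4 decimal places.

Each step on a modular scale multiplies by the ratio, so the size n steps from the base is base × ratioⁿ.
1.49 × 1.62⁷ = 1.49 × 29.28229 ≈ 43.6306

43.6306rem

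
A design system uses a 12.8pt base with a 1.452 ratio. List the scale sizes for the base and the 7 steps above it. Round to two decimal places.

Step 0: 12.8pt
Step 1: 12.8 × 1.452 = 18.59
Step 2: 12.8 × 1.452² = 26.99
Step 3: 12.8 × 1.452³ = 39.18
Step 4: 12.8 × 1.452⁴ = 56.90
Step 5: 12.8 × 1.452⁵ = 82.61
Step 6: 12.8 × 1.452⁶ = 119.95
Step 7: 12.8 × 1.452⁷ = 174.17

12.80pt, 18.59pt, 26.99pt, 39.18pt, 56.90pt, 82.61pt, 119.95pt, 174.17pt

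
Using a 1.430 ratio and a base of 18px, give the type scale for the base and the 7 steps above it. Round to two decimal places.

18.00px, 25.74px, 36.81px, 52.64px, 75.27px, 107.63px, 153.92px, 220.10px

Step 0: 18px
Step 1: 18.0 × 1.430 = 25.74
Step 2: 18.0 × 1.430² = 36.81
Step 3: 18.0 × 1.430³ = 52.64
Step 4: 18.0 × 1.430⁴ = 75.27
Step 5: 18.0 × 1.430⁵ = 107.63
Step 6: 18.0 × 1.430⁶ = 153.92
Step 7: 18.0 × 1.430⁷ = 220.10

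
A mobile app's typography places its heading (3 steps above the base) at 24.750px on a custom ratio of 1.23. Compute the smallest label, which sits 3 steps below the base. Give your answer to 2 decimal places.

7.15px

24.750 ÷ 1.23⁶ = 24.750 ÷ 3.46283 ≈ 7.147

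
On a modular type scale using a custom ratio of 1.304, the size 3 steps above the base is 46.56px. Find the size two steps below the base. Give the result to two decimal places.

12.35px

46.56 ÷ 1.304⁵ = 46.56 ÷ 3.77040 ≈ 12.349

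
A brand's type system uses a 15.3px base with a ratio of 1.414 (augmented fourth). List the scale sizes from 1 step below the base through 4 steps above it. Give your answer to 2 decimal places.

Step -1: 15.3 ÷ 1.414 = 10.82
Step 0: 15.3px
Step 1: 15.3 × 1.414 = 21.63
Step 2: 15.3 × 1.414² = 30.59
Step 3: 15.3 × 1.414³ = 43.26
Step 4: 15.3 × 1.414⁴ = 61.16

10.82px, 15.30px, 21.63px, 30.59px, 43.26px, 61.16px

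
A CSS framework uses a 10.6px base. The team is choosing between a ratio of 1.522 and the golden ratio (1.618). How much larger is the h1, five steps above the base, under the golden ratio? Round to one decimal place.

31.0px

At 1.522: 10.6 × 1.522⁵ = 86.572px
Golden ratio: 10.6 × 1.618⁵ = 117.543px
Difference: 117.543 − 86.572 = 30.971px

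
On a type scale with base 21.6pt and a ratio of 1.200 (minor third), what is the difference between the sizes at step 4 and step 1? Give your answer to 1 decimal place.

Step 1: 21.6 × 1.200 = 25.920pt
Step 4: 21.6 × 1.200⁴ = 44.790pt
Difference: 44.790 − 25.920 = 18.870pt

18.9pt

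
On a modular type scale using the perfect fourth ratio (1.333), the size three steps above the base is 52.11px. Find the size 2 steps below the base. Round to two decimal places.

12.38px

Moving from step +3 to step -2 is 5 steps down, so divide by r⁵.
52.11 ÷ 1.333⁵ = 52.11 ÷ 4.20873 ≈ 12.381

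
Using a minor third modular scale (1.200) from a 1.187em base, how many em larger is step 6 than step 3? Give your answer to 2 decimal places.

1.49em

Step 3: 1.187 × 1.200³ = 2.0511em
Step 6: 1.187 × 1.200⁶ = 3.5444em
Difference: 3.5444 − 2.0511 = 1.4933em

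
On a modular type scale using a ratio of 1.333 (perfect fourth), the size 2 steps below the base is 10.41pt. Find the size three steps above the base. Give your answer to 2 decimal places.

43.81pt

10.41 × 1.333⁵ = 10.41 × 4.20873 ≈ 43.813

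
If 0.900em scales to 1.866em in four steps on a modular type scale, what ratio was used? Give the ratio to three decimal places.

The ratio satisfies 0.900 × r⁴ = 1.866, so r = (1.866 / 0.900)^(1/4).
r = 2.0733^(1/4) ≈ 1.2000

1.200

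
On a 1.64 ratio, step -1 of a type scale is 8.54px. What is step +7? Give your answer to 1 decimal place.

446.9px

8.54 × 1.64⁸ = 8.54 × 52.33001 ≈ 446.898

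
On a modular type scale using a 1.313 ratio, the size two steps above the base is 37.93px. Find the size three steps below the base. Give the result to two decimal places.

9.72px

37.93 ÷ 1.313⁵ = 37.93 ÷ 3.90233 ≈ 9.720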